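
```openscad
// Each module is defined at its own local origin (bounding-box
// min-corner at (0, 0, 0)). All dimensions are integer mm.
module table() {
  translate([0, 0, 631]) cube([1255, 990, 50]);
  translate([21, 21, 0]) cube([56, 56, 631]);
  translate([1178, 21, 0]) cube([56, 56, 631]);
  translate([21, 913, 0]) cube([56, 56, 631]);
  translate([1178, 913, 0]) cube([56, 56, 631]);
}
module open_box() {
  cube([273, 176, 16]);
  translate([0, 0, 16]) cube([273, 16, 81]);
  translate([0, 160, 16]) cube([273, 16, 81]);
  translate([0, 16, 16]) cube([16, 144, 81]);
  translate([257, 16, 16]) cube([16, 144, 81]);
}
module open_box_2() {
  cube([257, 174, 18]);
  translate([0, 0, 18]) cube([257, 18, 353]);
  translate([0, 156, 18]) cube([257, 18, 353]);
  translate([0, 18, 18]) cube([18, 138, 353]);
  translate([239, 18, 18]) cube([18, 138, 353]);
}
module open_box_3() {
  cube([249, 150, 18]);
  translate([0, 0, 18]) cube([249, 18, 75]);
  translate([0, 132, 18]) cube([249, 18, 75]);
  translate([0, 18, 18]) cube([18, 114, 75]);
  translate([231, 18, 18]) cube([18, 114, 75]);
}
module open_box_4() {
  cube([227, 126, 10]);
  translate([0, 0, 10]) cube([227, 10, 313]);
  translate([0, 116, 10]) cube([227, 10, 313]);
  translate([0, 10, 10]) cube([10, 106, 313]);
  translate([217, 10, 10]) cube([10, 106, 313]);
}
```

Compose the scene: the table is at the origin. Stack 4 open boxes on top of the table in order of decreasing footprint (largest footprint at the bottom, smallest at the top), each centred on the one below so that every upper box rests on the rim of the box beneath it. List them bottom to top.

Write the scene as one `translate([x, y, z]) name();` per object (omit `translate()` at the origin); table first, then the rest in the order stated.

table();
translate([491, 407, 681]) open_box();
translate([499, 408, 778]) open_box_2();
translate([503, 420, 1149]) open_box_3();
translate([514, 432, 1242]) open_box_4();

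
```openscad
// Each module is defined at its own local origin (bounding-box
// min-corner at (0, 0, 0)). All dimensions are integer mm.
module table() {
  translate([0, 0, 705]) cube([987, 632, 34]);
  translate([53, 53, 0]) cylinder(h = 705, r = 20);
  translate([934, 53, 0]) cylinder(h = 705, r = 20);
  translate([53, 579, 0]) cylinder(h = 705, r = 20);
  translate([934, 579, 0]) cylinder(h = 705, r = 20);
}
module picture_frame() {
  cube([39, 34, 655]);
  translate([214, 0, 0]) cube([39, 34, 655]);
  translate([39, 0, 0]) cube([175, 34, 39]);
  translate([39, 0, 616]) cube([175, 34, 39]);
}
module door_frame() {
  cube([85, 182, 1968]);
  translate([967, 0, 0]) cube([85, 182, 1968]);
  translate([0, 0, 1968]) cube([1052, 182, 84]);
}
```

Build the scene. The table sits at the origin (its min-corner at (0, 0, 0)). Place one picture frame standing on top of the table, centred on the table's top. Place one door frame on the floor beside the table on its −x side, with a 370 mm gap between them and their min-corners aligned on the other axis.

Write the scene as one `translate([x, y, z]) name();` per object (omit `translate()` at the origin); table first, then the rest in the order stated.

table();
translate([367, 299, 739]) picture_frame();
translate([-1422, 0, 0]) door_frame();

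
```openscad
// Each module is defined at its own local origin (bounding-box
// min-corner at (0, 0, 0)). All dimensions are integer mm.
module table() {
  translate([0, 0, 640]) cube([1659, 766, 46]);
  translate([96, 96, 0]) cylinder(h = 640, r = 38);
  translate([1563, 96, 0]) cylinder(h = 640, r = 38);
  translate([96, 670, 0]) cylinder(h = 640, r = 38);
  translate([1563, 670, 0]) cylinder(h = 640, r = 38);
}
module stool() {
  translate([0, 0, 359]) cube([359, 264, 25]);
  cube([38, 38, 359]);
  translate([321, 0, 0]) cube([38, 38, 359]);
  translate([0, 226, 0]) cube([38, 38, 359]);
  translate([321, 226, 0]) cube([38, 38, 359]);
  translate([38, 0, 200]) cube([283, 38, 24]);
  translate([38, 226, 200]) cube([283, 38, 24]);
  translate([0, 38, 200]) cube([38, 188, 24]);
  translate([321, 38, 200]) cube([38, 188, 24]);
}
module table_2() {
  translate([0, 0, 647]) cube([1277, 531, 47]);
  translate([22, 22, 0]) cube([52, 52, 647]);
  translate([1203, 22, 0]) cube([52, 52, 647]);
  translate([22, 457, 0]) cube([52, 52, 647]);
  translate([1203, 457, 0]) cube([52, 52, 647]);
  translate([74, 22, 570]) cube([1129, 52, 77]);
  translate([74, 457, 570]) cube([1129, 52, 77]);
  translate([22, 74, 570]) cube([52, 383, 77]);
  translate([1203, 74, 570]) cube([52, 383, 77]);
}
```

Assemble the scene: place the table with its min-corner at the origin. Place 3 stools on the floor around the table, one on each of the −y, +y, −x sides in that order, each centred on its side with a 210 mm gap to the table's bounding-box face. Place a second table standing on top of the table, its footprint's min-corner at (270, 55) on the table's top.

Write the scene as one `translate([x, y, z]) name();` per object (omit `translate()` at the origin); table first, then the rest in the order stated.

table();
translate([650, -474, 0]) stool();
translate([650, 976, 0]) stool();
translate([-569, 251, 0]) stool();
translate([270, 55, 686]) table_2();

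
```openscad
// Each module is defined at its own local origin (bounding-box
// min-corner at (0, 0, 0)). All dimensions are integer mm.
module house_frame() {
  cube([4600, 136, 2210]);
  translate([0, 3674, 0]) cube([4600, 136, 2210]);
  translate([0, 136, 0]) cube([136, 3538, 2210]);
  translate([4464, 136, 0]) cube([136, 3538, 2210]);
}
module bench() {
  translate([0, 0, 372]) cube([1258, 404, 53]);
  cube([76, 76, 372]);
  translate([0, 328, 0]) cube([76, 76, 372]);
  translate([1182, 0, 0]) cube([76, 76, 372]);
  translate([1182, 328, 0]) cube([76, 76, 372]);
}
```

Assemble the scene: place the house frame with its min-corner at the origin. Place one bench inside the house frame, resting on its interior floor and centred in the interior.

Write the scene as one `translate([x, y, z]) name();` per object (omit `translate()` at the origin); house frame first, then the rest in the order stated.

house_frame();
translate([1671, 1703, 0]) bench();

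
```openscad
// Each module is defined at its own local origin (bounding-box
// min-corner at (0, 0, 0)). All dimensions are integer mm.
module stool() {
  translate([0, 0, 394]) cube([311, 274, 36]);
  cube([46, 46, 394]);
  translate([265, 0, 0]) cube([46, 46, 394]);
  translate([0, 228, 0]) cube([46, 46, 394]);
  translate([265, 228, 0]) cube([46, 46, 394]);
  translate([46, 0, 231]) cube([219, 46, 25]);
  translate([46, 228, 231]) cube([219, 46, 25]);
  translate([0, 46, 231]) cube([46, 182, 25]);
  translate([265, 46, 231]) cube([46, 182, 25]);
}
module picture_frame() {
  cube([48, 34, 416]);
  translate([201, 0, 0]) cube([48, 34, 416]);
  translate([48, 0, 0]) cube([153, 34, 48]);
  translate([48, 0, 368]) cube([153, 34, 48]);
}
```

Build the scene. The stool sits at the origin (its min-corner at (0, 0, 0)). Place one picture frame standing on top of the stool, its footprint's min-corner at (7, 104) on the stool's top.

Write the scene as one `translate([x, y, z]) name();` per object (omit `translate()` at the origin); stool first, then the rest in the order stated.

stool();
translate([7, 104, 430]) picture_frame();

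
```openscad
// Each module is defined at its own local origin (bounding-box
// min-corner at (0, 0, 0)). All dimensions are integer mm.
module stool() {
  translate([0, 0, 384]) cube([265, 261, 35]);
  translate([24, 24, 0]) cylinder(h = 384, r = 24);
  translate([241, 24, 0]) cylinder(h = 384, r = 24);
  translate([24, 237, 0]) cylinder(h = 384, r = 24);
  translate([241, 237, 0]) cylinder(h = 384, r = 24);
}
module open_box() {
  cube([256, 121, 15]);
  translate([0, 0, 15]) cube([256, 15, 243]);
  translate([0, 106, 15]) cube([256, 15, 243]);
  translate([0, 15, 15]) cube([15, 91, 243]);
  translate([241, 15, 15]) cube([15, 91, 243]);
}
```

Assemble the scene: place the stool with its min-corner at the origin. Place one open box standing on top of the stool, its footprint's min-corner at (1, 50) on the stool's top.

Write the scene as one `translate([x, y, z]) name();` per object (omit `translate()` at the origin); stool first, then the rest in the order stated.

stool();
translate([1, 50, 419]) open_box();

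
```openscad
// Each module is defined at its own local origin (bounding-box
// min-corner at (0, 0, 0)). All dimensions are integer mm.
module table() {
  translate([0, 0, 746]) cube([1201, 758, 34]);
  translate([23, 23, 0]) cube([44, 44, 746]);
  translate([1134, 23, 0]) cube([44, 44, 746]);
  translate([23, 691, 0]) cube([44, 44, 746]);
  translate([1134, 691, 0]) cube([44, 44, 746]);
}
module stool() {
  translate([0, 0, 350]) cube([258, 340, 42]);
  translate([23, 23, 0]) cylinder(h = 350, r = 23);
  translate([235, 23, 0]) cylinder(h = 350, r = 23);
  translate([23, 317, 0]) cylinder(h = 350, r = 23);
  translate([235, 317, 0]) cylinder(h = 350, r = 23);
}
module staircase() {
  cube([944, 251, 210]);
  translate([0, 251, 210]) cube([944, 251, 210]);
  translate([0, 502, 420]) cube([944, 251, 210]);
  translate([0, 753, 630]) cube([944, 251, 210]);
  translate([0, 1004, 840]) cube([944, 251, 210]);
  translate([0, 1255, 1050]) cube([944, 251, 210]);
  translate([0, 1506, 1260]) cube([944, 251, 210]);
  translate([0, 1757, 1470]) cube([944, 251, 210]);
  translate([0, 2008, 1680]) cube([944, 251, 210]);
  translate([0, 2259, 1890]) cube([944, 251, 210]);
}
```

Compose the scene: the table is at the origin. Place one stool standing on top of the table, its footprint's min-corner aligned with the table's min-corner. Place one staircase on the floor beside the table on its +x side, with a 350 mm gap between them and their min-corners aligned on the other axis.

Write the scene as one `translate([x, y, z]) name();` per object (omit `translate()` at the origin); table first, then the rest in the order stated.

table();
translate([0, 0, 780]) stool();
translate([1551, 0, 0]) staircase();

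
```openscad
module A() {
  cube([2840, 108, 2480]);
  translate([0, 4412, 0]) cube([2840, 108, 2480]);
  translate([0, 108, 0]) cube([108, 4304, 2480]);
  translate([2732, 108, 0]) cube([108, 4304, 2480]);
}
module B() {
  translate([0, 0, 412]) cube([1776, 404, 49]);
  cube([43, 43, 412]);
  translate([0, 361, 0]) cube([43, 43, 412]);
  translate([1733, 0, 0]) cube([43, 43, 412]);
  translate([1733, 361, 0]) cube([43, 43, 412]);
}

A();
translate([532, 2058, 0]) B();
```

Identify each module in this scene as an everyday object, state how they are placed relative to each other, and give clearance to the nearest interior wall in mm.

A is a house frame. B is a bench. The bench sits inside the house frame, centred. The clearance to the nearest interior wall is 424 mm.

Clearances: x = 424, y = 1950; minimum 424 mm.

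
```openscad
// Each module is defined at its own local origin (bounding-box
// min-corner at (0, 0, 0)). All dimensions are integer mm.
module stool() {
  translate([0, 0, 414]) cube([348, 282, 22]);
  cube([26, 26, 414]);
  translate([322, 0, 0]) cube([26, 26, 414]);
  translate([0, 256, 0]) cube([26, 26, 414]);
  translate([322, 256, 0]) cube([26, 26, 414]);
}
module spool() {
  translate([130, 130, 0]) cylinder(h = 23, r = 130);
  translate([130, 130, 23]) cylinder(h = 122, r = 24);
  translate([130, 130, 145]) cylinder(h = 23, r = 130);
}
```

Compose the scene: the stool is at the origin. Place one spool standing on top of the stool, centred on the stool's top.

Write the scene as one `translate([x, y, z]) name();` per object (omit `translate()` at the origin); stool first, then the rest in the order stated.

stool();
translate([44, 11, 436]) spool();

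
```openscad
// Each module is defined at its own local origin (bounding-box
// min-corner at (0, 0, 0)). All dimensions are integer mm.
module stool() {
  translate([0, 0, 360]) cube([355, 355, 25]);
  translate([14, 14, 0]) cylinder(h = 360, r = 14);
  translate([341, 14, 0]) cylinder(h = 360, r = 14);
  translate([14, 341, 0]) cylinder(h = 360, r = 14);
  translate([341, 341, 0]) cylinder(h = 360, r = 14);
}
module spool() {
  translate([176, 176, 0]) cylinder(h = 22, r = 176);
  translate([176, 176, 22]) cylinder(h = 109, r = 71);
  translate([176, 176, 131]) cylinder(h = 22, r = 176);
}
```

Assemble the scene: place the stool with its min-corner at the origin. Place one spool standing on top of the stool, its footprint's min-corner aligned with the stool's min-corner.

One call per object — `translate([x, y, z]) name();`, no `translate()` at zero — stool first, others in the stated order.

stool();
translate([0, 0, 385]) spool();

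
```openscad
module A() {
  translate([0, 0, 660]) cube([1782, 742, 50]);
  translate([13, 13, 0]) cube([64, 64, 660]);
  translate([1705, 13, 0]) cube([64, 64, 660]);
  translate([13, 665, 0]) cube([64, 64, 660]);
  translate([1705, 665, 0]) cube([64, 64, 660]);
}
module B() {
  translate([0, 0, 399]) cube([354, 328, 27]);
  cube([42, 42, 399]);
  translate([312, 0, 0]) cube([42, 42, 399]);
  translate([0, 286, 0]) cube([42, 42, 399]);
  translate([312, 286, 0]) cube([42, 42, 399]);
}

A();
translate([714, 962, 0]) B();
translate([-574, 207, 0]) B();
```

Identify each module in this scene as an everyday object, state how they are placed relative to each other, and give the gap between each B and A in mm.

Each stool's nearest face is 220 mm from the table's bounding box.

A is a table. B is a stool. Two stools sit around the table at the +y, −x sides. The gap between each stool and the table is 220 mm.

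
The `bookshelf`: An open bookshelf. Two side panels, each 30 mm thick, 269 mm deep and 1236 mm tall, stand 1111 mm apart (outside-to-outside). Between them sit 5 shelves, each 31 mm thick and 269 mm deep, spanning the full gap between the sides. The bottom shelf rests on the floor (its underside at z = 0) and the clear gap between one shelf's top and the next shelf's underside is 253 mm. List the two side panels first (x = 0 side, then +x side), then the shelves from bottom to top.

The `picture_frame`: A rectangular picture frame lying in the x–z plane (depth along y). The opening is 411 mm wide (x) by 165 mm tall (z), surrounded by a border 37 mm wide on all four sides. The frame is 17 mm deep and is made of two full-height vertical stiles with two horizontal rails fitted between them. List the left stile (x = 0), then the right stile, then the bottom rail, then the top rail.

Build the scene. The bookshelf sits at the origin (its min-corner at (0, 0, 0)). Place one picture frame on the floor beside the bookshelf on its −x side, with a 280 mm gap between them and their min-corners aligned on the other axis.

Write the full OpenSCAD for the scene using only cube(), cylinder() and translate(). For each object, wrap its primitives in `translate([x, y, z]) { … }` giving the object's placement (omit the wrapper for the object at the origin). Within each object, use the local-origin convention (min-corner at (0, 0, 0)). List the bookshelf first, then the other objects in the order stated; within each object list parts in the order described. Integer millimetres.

cube([30, 269, 1236]);
translate([1081, 0, 0]) cube([30, 269, 1236]);
translate([30, 0, 0]) cube([1051, 269, 31]);
translate([30, 0, 284]) cube([1051, 269, 31]);
translate([30, 0, 568]) cube([1051, 269, 31]);
translate([30, 0, 852]) cube([1051, 269, 31]);
translate([30, 0, 1136]) cube([1051, 269, 31]);
translate([-765, 0, 0]) {
  cube([37, 17, 239]);
  translate([448, 0, 0]) cube([37, 17, 239]);
  translate([37, 0, 0]) cube([411, 17, 37]);
  translate([37, 0, 202]) cube([411, 17, 37]);
}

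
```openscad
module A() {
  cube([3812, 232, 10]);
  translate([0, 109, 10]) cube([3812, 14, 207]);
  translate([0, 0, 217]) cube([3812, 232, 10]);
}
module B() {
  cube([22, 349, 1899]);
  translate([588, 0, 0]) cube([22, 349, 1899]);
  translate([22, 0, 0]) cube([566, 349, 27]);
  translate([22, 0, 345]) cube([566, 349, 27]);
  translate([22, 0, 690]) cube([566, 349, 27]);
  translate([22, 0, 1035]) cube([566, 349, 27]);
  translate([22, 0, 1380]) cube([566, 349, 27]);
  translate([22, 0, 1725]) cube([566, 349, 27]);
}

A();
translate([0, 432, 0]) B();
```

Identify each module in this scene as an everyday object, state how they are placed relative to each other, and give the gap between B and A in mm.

A is an I-beam. B is a bookshelf. The bookshelf is on the floor beside the I-beam on its +y side. The gap between the bookshelf and the I-beam is 200 mm.

The bookshelf's nearest face is 200 mm from the I-beam's +y face.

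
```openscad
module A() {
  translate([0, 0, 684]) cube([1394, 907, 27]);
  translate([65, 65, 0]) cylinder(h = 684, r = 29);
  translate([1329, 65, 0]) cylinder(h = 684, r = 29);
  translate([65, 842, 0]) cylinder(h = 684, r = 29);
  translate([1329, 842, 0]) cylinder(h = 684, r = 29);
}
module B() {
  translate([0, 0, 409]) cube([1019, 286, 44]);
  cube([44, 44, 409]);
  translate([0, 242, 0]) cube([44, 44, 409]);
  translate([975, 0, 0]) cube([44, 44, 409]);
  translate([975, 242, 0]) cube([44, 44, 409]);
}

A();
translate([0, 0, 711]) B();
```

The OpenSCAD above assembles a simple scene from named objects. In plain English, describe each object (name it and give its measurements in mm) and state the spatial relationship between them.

A is a table with a 1394×907 mm rectangular top, 27 mm thick, top surface at z = 711 mm, supported by four round legs of 58 mm diameter, each leg's bounding box inset 36 mm from the nearest pair of top edges, running from the floor.

B is a bench: a 1019×286 mm seat slab, 44 mm thick, top at z = 453 mm, on four 44×44 mm square legs flush with the seat corners and standing on z = 0.

The bench is on top of the table.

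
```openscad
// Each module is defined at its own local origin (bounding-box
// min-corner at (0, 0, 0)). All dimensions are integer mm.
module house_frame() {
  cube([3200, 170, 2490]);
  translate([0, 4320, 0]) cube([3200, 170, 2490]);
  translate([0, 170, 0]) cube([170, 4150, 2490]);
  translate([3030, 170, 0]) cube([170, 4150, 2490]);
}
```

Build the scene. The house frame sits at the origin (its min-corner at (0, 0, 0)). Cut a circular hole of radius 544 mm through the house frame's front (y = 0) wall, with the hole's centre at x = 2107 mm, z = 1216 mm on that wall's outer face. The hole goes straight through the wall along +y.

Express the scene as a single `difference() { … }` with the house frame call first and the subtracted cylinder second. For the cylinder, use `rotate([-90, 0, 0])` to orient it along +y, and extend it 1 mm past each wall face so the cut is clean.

difference() {
  house_frame();
  translate([2107, -1, 1216]) rotate([-90, 0, 0]) cylinder(h = 172, r = 544);
}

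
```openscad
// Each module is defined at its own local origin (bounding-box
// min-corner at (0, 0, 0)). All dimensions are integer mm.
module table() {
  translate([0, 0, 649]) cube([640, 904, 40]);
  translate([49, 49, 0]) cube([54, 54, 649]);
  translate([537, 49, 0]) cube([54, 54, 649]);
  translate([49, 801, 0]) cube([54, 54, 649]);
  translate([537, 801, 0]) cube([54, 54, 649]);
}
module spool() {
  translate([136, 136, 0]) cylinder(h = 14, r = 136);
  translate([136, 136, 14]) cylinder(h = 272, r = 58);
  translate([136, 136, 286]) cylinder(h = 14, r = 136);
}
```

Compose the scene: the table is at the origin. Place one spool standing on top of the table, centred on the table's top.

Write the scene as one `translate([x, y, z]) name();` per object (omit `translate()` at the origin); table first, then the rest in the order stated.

table();
translate([184, 316, 689]) spool();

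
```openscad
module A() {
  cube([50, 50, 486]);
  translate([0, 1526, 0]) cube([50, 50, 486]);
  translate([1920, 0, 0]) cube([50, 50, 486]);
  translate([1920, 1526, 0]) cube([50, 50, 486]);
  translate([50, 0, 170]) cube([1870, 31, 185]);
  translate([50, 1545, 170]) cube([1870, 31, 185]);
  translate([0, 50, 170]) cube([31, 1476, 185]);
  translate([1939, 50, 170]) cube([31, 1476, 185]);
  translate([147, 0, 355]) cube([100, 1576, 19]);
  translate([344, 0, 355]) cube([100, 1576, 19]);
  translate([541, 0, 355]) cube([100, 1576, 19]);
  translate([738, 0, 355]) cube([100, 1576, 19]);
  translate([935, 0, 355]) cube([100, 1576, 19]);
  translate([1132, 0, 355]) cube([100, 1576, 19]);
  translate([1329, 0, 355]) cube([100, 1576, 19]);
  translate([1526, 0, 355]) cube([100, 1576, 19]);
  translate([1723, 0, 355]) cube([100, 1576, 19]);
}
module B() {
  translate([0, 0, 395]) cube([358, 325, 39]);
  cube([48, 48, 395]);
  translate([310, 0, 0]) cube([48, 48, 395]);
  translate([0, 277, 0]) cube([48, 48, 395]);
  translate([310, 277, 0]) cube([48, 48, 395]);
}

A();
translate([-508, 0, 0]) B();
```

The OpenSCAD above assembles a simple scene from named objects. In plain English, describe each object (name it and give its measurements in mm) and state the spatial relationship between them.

A is a bed frame 1970 mm long (x) by 1576 mm wide (y). Four 50×50 mm corner posts, 486 mm tall, at the corners of the footprint. Four rails of 31 mm thickness and 185 mm height run between adjacent posts with their undersides at z = 170 mm, their outer faces flush with the outside of the frame (the two x-running rails run between the posts' inner faces; the two y-running rails run between the posts' inner faces). 9 slats, each 100 mm wide (x) and 19 mm thick, lie across the top of the two x-running rails, running the full 1576 mm width of the frame in y; the slats are evenly spaced along x between the inner faces of the end posts with equal gaps (rounded down to the nearest mm) at the −x end and between each pair — any rounding remainder accumulates at the +x end.

B is a simple wooden stool: a rectangular seat 358 mm (x) by 325 mm (y), 39 mm thick, top face at z = 434 mm, on four square legs, each 48×48 mm in cross-section. The legs rest on z = 0, each flush with a corner of the seat.

The stool is on the floor beside the bed frame on its −x side.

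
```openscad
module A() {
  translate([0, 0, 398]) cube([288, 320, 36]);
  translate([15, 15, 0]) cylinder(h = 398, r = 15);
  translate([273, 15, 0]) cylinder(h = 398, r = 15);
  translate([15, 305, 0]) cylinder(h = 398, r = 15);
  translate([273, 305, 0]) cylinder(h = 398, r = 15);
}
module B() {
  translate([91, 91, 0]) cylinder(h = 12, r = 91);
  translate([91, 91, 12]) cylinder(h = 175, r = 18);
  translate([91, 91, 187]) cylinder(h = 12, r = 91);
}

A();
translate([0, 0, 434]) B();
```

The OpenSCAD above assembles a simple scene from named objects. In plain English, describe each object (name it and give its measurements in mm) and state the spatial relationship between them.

A is a four-legged stool. The seat is 288×320 mm, 36 mm thick, top at z = 434 mm. It stands on four round legs, each 30 mm in diameter, from z = 0 to the seat underside, each leg's axis is inset half a diameter from the nearest pair of seat edges (so the leg's bounding box is flush with the corner).

B is a spool: two coaxial disc flanges of radius 91 mm and thickness 12 mm, joined by a core cylinder of radius 18 mm and height 175 mm. The lower flange rests on z = 0 and the three cylinders share a vertical axis.

The spool is on top of the stool.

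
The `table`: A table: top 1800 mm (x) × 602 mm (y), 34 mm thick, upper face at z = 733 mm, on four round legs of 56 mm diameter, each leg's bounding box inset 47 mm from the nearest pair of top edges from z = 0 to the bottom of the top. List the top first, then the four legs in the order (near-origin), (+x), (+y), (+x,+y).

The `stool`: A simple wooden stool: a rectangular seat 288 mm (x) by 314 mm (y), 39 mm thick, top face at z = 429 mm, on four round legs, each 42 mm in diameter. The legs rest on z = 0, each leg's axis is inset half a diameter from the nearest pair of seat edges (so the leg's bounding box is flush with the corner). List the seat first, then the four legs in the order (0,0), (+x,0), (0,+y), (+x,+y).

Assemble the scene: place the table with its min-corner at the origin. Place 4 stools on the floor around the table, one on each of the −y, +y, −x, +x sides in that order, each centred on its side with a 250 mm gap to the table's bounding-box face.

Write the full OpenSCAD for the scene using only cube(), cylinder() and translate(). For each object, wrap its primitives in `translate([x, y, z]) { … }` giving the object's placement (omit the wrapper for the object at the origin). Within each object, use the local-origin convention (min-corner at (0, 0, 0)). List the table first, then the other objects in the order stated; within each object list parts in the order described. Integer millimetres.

translate([0, 0, 699]) cube([1800, 602, 34]);
translate([75, 75, 0]) cylinder(h = 699, r = 28);
translate([1725, 75, 0]) cylinder(h = 699, r = 28);
translate([75, 527, 0]) cylinder(h = 699, r = 28);
translate([1725, 527, 0]) cylinder(h = 699, r = 28);
translate([756, -564, 0]) {
  translate([0, 0, 390]) cube([288, 314, 39]);
  translate([21, 21, 0]) cylinder(h = 390, r = 21);
  translate([267, 21, 0]) cylinder(h = 390, r = 21);
  translate([21, 293, 0]) cylinder(h = 390, r = 21);
  translate([267, 293, 0]) cylinder(h = 390, r = 21);
}
translate([756, 852, 0]) {
  translate([0, 0, 390]) cube([288, 314, 39]);
  translate([21, 21, 0]) cylinder(h = 390, r = 21);
  translate([267, 21, 0]) cylinder(h = 390, r = 21);
  translate([21, 293, 0]) cylinder(h = 390, r = 21);
  translate([267, 293, 0]) cylinder(h = 390, r = 21);
}
translate([-538, 144, 0]) {
  translate([0, 0, 390]) cube([288, 314, 39]);
  translate([21, 21, 0]) cylinder(h = 390, r = 21);
  translate([267, 21, 0]) cylinder(h = 390, r = 21);
  translate([21, 293, 0]) cylinder(h = 390, r = 21);
  translate([267, 293, 0]) cylinder(h = 390, r = 21);
}
translate([2050, 144, 0]) {
  translate([0, 0, 390]) cube([288, 314, 39]);
  translate([21, 21, 0]) cylinder(h = 390, r = 21);
  translate([267, 21, 0]) cylinder(h = 390, r = 21);
  translate([21, 293, 0]) cylinder(h = 390, r = 21);
  translate([267, 293, 0]) cylinder(h = 390, r = 21);
}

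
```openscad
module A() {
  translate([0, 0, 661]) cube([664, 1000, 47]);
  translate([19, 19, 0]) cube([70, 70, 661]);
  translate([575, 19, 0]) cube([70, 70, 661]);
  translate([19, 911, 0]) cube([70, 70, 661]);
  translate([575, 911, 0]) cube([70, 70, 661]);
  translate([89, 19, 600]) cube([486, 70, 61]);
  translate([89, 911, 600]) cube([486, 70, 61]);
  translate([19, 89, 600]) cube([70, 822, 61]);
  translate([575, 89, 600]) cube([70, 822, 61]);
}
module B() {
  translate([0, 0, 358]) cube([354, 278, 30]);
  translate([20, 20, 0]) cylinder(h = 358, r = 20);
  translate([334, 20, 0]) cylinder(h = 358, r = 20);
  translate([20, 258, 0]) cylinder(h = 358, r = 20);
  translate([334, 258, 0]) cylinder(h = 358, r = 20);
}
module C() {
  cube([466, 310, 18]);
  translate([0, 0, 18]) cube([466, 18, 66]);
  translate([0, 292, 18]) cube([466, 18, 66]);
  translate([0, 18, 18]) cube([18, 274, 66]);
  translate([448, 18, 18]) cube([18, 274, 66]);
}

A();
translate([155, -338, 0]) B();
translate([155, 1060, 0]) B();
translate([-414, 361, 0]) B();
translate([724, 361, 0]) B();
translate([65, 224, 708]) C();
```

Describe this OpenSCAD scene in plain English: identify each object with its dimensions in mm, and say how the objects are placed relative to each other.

A is a table: top 664 mm (x) × 1000 mm (y), 47 mm thick, upper face at z = 708 mm, on four 70×70 mm square legs, each inset 19 mm from the nearest pair of top edges, running from z = 0 to the bottom of the top. Four apron rails, 70 mm thick and 61 mm tall, run between adjacent legs with their top edges flush with the underside of the top and their outer faces flush with the legs' outer faces.

B is a simple wooden stool: a rectangular seat 354 mm (x) by 278 mm (y), 30 mm thick, top face at z = 388 mm, on four round legs, each 40 mm in diameter. The legs rest on z = 0, each leg's axis is inset half a diameter from the nearest pair of seat edges (so the leg's bounding box is flush with the corner).

C is an open-topped rectangular box: outside dimensions 466×310×84 mm, with a uniform wall and base thickness of 18 mm. The base is a full 466×310 slab on the floor; four walls sit on top of the base. The front and back walls (the −y and +y sides) span the full width; the two side walls fit between them.

Four stools sit around the table at the −y, +y, −x, +x sides. The open box is on top of the table.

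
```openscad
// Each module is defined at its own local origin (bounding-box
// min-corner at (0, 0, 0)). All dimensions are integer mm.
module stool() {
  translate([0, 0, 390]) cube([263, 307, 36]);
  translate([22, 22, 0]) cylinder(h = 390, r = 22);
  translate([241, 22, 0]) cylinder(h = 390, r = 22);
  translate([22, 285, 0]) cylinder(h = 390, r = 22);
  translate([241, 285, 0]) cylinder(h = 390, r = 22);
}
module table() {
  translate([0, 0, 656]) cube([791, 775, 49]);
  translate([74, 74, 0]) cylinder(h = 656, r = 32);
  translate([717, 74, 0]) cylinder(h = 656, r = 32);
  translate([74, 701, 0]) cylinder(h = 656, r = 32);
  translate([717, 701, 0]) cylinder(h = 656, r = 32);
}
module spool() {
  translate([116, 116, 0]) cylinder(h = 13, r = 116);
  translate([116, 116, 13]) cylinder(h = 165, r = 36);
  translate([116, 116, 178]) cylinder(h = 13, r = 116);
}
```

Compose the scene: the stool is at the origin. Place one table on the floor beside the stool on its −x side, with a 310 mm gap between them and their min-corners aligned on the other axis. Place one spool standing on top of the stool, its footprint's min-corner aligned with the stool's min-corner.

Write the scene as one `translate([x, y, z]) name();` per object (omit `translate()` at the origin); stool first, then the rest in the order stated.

stool();
translate([-1101, 0, 0]) table();
translate([0, 0, 426]) spool();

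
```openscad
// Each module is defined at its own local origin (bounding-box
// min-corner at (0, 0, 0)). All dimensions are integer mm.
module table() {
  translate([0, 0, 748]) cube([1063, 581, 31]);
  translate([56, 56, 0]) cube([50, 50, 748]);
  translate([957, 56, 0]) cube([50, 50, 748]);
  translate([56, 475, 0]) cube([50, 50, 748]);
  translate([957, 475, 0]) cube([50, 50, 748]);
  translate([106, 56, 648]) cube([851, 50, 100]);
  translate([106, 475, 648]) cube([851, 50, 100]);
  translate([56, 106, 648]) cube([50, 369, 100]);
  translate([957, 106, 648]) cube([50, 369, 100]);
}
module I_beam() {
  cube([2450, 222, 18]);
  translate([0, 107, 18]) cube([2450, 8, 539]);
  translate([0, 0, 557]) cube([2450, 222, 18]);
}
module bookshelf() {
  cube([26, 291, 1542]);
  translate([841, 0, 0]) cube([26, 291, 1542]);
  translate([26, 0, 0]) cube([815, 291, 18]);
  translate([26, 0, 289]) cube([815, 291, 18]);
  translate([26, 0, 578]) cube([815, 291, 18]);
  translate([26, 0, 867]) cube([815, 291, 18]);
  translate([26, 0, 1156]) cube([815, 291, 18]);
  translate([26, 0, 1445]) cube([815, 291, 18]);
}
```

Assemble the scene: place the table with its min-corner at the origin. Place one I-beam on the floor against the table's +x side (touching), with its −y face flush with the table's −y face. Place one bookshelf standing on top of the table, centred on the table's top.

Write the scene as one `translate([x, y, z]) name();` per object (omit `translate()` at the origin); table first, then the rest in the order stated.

table();
translate([1063, 0, 0]) I_beam();
translate([98, 145, 779]) bookshelf();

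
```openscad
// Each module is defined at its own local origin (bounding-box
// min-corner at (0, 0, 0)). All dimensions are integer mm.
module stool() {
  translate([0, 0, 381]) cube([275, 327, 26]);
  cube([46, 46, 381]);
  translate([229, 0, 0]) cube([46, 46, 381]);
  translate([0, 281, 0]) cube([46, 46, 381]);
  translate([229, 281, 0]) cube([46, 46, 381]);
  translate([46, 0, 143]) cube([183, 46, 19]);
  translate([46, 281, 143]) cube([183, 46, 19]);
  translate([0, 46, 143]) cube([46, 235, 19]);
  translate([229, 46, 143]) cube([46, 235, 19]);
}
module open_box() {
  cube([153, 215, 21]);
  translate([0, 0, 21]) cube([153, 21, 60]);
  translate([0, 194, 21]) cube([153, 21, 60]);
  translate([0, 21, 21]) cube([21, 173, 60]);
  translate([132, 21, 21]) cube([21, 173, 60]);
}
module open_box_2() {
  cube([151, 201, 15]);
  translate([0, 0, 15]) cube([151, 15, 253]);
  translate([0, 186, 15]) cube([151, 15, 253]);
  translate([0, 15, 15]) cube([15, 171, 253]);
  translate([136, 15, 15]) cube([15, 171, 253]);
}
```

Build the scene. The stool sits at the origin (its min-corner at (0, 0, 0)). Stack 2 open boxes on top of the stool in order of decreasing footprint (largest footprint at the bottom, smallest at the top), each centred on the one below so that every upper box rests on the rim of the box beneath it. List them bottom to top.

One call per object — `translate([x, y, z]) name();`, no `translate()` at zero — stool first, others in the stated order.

stool();
translate([61, 56, 407]) open_box();
translate([62, 63, 488]) open_box_2();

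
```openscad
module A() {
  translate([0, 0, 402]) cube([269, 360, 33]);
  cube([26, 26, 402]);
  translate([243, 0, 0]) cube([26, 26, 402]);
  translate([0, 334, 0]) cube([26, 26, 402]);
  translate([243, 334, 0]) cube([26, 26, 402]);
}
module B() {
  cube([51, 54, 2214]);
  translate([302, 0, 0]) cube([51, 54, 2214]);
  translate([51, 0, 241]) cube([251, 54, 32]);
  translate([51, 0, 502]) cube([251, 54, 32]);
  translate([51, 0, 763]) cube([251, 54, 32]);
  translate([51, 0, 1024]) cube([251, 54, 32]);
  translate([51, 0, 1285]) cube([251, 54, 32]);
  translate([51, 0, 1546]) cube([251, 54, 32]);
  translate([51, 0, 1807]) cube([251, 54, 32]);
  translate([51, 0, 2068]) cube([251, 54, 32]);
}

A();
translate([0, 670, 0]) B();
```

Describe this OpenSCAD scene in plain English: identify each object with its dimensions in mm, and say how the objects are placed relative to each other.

A is a four-legged stool. The seat is 269×360 mm, 33 mm thick, top at z = 435 mm. It stands on four square legs, each 26×26 mm in cross-section, from z = 0 to the seat underside, each flush with a corner of the seat.

B is a wooden ladder with two side rails of 51×54 mm section and 2214 mm height, set 353 mm apart overall. Between them run 8 rectangular rungs (54 mm deep, 32 mm thick), front faces flush with the rails' −y face. The bottom of the first rung is 241 mm above the floor and each subsequent rung is 261 mm higher than the one below.

The ladder is on the floor beside the stool on its +y side.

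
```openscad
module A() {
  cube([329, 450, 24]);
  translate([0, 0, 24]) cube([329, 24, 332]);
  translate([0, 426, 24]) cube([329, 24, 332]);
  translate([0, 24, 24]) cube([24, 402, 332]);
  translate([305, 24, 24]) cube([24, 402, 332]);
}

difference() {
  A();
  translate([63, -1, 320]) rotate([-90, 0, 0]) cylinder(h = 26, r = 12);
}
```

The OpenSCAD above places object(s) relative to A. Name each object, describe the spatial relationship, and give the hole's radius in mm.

A is an open box. The open box has a circular hole through its front wall. The hole's radius is 12 mm.

The subtracted cylinder has r = 12 mm.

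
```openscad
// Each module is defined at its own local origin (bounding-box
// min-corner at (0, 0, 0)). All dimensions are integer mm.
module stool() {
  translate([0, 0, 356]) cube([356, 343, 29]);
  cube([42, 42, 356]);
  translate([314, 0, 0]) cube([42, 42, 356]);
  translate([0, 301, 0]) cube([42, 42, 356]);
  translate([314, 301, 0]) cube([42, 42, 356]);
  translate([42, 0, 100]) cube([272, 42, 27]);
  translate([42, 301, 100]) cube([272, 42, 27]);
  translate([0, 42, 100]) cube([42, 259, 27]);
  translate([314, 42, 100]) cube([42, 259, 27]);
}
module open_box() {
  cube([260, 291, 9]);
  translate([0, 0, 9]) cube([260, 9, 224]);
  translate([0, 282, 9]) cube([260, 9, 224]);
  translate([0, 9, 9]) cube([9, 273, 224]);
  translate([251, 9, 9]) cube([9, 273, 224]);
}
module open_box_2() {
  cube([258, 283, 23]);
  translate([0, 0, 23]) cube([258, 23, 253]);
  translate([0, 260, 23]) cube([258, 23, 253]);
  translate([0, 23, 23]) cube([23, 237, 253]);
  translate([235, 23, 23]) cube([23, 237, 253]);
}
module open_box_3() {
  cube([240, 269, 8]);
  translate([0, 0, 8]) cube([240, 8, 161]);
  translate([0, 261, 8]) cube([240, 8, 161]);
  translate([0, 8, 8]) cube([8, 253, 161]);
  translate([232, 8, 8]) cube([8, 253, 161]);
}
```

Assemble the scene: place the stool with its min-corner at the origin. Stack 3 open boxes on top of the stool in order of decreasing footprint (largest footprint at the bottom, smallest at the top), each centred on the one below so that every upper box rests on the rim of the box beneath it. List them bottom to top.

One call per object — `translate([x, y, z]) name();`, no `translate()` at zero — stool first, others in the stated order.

stool();
translate([48, 26, 385]) open_box();
translate([49, 30, 618]) open_box_2();
translate([58, 37, 894]) open_box_3();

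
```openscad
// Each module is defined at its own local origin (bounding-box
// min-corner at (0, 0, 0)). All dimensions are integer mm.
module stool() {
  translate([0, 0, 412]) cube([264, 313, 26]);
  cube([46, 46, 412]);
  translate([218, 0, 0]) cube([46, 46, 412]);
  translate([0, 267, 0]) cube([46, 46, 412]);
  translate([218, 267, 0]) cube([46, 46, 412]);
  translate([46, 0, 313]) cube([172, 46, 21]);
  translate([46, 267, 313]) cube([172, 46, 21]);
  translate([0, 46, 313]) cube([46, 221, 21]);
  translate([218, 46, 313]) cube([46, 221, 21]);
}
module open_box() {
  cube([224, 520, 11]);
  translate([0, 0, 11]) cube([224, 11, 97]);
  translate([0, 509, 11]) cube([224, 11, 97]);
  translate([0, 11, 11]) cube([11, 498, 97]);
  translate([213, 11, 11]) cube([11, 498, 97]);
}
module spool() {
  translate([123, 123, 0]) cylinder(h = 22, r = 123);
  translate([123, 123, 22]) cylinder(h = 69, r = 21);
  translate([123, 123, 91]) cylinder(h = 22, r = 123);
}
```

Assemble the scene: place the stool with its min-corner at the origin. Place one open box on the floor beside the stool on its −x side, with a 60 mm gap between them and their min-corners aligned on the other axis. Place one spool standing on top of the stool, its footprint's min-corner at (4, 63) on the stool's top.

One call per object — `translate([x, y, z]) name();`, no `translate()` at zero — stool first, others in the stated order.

stool();
translate([-284, 0, 0]) open_box();
translate([4, 63, 438]) spool();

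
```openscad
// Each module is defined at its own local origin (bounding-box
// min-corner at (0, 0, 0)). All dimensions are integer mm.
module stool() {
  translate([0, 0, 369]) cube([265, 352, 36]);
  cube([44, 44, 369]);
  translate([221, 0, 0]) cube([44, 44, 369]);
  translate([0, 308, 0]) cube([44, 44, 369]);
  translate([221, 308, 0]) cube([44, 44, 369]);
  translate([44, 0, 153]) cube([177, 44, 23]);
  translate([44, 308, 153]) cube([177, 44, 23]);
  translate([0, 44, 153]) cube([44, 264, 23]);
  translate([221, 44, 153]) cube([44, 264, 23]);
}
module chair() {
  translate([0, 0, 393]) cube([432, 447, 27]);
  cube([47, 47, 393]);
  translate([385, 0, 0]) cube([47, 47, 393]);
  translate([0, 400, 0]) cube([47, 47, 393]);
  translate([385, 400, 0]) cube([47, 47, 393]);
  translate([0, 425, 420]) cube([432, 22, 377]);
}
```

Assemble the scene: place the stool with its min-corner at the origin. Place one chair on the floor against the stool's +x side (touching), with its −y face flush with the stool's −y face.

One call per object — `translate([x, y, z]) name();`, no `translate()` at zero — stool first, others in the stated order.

stool();
translate([265, 0, 0]) chair();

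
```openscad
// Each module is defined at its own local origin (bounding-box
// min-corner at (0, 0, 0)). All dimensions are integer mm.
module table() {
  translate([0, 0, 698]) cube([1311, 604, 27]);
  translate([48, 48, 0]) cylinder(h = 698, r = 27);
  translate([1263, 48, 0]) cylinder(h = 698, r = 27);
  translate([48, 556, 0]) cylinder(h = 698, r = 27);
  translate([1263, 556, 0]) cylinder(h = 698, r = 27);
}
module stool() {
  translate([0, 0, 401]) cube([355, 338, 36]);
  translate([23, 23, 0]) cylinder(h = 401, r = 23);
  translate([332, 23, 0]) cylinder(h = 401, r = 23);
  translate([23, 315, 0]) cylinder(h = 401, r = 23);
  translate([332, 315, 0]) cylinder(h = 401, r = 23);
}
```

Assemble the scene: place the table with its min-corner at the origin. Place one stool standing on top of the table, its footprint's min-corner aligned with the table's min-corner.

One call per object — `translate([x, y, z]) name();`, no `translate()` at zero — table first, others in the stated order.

table();
translate([0, 0, 725]) stool();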